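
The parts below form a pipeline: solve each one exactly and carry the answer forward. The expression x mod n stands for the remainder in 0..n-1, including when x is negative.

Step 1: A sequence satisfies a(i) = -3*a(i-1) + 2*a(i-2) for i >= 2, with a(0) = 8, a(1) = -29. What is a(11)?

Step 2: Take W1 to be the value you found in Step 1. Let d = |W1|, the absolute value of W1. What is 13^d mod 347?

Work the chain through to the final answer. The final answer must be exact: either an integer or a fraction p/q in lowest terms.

67

Step 1: a(2) = -3*(-29) + 2*(8) = 103; iterating: a(2)=103, a(3)=-367, a(4)=1307, a(5)=-4655, a(6)=16579, a(7)=-59047, a(8)=210299, a(9)=-748991, a(10)=2667571, a(11)=-9500695; answer -9500695
Step 2: W1 = -9500695; d = 9500695; squarings mod 347: 13^1=13, 13^2=169, 13^4=107, 13^8=345, 13^16=4, 13^32=16, 13^64=256, 13^128=300, 13^256=127, 13^512=167, 13^1024=129, 13^2048=332, 13^4096=225, 13^8192=310, 13^16384=328, 13^32768=14, 13^65536=196, 13^131072=246, 13^262144=138, 13^524288=306, 13^1048576=293, 13^2097152=140, 13^4194304=168, 13^8388608=117; 13^9500695 = 13^1 * 13^2 * 13^4 * 13^16 * 13^2048 * 13^4096 * 13^8192 * 13^16384 * 13^32768 * 13^1048576 * 13^8388608 = 67 (mod 347); answer 67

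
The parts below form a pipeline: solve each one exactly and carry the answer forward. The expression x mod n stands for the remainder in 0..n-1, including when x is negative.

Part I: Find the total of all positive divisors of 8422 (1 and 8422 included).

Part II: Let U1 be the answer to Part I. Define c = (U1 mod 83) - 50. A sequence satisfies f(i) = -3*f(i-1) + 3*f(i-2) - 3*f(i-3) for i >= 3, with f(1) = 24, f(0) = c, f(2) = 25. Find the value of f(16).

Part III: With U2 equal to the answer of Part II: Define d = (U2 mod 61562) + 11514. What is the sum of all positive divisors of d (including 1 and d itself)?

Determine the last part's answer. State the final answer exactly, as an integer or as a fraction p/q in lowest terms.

84420

Part I: 8422 = 2 * 4211; sigma = (1 + 2) * (1 + 4211) = 3 * 4212 = 12636; answer 12636
Part II: U1 = 12636; c = -30; f(3) = -3*(25) + 3*(24) - 3*(-30) = 87; iterating: f(3)=87, f(4)=-258, f(5)=960, f(6)=-3915, f(7)=15399, f(8)=-60822, f(9)=240408, f(10)=-949887, f(11)=3753351, f(12)=-14830938, f(13)=58602528, f(14)=-231560451, f(15)=914981751, f(16)=-3615434190; answer -3615434190
Part III: U2 = -3615434190; d = 52022; 52022 = 2 * 19 * 37^2; sigma = (1 + 2) * (1 + 19) * (1 + 37 + 1369) = 3 * 20 * 1407 = 84420; answer 84420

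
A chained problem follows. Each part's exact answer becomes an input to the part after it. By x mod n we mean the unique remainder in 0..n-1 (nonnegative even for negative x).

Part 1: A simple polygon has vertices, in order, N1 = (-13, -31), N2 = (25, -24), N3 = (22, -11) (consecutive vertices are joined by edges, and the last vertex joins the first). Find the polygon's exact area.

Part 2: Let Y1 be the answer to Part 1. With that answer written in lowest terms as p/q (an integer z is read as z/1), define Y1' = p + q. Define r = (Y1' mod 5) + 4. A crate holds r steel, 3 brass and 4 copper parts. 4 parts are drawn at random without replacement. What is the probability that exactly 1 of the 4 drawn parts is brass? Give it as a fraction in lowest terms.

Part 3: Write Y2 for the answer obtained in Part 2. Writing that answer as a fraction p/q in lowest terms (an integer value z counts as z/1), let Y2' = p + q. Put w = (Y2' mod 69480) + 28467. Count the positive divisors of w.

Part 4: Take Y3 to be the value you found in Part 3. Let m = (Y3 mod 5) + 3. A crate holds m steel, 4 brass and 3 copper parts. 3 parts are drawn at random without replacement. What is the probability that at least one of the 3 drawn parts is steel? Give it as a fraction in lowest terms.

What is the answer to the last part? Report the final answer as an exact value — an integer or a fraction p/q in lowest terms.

Part 1: cross terms: (-13*-24 - 25*-31)=1087, (25*-11 - 22*-24)=253, (22*-31 - -13*-11)=-825; twice the area = |515| = 515; area = 515/2; answer 515/2
Part 2: Y1 = 515/2; threaded value p + q = 517; r = 6; total draws C(13,4) = 715; favorable C(3,1)*C(10,3) = 360; P = 72/143; answer 72/143
Part 3: Y2 = 72/143; threaded value p + q = 215; w = 28682; 28682 = 2 * 14341; number of divisors = (1+1) * (1+1) = 4; answer 4
Part 4: Y3 = 4; m = 7; total draws C(14,3) = 364; complement C(7,3) = 35; favorable 364 - 35 = 329; P = 47/52; answer 47/52

47/52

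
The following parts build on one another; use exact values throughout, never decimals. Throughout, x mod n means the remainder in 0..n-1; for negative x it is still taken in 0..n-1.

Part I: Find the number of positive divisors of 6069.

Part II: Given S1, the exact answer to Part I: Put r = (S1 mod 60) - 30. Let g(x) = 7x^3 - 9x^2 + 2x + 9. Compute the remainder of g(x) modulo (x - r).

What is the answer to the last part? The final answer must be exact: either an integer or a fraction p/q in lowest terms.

-43767

Part I: 6069 = 3 * 7 * 17^2; number of divisors = (1+1) * (1+1) * (2+1) = 12; answer 12
Part II: S1 = 12; r = -18; remainder = value at the root: 7*(-18)^3 - 9*(-18)^2 + 2*(-18)^1 + 9 = (-40824) + (-2916) + (-36) + (9) = -43767; answer -43767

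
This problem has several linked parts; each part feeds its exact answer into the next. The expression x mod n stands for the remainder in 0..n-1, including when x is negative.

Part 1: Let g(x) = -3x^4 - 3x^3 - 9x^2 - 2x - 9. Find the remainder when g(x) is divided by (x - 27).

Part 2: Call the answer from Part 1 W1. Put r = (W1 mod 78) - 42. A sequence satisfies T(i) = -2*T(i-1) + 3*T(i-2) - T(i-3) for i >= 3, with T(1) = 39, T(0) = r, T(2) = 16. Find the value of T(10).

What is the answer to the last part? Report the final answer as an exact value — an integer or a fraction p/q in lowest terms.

-232175

Part 1: remainder = value at the root: -3*(27)^4 - 3*(27)^3 - 9*(27)^2 - 2*(27)^1 - 9 = (-1594323) + (-59049) + (-6561) + (-54) + (-9) = -1659996; answer -1659996
Part 2: W1 = -1659996; r = -42; T(3) = -2*(16) + 3*(39) - 1*(-42) = 127; iterating: T(3)=127, T(4)=-245, T(5)=855, T(6)=-2572, T(7)=7954, T(8)=-24479, T(9)=75392, T(10)=-232175; answer -232175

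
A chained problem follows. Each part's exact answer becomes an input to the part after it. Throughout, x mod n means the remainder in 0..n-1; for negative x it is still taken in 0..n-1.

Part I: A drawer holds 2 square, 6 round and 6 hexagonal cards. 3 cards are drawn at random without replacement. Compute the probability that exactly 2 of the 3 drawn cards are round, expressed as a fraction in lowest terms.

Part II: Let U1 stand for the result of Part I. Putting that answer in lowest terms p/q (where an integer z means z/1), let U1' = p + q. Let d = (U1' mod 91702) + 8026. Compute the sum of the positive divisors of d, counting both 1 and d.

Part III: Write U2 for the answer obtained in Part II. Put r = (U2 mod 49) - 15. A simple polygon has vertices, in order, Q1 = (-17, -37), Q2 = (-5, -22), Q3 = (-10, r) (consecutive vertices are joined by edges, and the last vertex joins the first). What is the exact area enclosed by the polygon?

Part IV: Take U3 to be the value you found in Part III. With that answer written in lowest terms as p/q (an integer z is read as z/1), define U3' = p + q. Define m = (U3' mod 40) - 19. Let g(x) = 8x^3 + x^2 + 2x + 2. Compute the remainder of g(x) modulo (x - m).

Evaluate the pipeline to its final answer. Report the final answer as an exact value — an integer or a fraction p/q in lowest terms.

Part I: total draws C(14,3) = 364; favorable C(6,2)*C(8,1) = 120; P = 30/91; answer 30/91
Part II: U1 = 30/91; threaded value p + q = 121; d = 8147; 8147 is prime, so its only divisors are 1 and 8147; sigma = 1 + 8147 = 8148; answer 8148
Part III: U2 = 8148; r = -1; cross terms: (-17*-22 - -5*-37)=189, (-5*-1 - -10*-22)=-215, (-10*-37 - -17*-1)=353; twice the area = |327| = 327; area = 327/2; answer 327/2
Part IV: U3 = 327/2; threaded value p + q = 329; m = -10; remainder = value at the root: 8*(-10)^3 + 1*(-10)^2 + 2*(-10)^1 + 2 = (-8000) + (100) + (-20) + (2) = -7918; answer -7918

-7918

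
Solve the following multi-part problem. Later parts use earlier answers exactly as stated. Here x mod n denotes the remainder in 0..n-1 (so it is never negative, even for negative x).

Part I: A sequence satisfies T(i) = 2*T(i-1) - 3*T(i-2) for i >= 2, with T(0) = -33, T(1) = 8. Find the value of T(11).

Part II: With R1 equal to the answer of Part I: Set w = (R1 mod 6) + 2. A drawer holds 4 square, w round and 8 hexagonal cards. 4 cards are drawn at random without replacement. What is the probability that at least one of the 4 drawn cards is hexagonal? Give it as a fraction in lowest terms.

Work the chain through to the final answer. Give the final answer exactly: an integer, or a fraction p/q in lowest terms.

Part I: T(2) = 2*(8) - 3*(-33) = 115; iterating: T(2)=115, T(3)=206, T(4)=67, T(5)=-484, T(6)=-1169, T(7)=-886, T(8)=1735, T(9)=6128, T(10)=7051, T(11)=-4282; answer -4282
Part II: R1 = -4282; w = 4; total draws C(16,4) = 1820; complement C(8,4) = 70; favorable 1820 - 70 = 1750; P = 25/26; answer 25/26

25/26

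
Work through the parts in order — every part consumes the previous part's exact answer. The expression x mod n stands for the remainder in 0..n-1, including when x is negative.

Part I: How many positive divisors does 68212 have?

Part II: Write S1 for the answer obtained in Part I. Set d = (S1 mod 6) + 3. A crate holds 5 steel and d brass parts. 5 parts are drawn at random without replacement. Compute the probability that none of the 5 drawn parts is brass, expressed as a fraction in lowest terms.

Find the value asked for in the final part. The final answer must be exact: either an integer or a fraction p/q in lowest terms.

Part I: 68212 = 2^2 * 17053; number of divisors = (2+1) * (1+1) = 6; answer 6
Part II: S1 = 6; d = 3; total draws C(8,5) = 56; favorable C(5,5) = 1; P = 1/56; answer 1/56

1/56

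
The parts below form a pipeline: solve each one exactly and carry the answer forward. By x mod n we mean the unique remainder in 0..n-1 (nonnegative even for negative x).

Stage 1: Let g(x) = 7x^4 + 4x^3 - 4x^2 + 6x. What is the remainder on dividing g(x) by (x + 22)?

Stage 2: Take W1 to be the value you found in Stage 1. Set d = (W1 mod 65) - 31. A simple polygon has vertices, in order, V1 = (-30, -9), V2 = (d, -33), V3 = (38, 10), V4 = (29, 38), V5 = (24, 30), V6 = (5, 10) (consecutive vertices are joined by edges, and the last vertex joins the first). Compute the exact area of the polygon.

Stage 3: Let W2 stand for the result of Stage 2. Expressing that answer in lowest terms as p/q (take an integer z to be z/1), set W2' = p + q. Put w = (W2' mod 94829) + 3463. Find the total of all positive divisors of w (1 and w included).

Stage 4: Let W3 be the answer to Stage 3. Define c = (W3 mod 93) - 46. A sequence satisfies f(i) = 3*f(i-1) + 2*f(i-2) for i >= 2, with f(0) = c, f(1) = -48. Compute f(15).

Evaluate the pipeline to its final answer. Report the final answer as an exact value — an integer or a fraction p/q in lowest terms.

-2908478424

Stage 1: remainder = value at the root: 7*(-22)^4 + 4*(-22)^3 - 4*(-22)^2 + 6*(-22)^1 = (1639792) + (-42592) + (-1936) + (-132) = 1595132; answer 1595132
Stage 2: W1 = 1595132; d = 1; cross terms: (-30*-33 - 1*-9)=999, (1*10 - 38*-33)=1264, (38*38 - 29*10)=1154, (29*30 - 24*38)=-42, (24*10 - 5*30)=90, (5*-9 - -30*10)=255; twice the area = |3720| = 3720; area = 1860; answer 1860
Stage 3: W2 = 1860; threaded value p + q = 1861; w = 5324; 5324 = 2^2 * 11^3; sigma = (1 + 2 + 4) * (1 + 11 + 121 + 1331) = 7 * 1464 = 10248; answer 10248
Stage 4: W3 = 10248; c = -28; f(2) = 3*(-48) + 2*(-28) = -200; iterating: f(2)=-200, f(3)=-696, f(4)=-2488, f(5)=-8856, f(6)=-31544, f(7)=-112344, f(8)=-400120, f(9)=-1425048, f(10)=-5075384, f(11)=-18076248, f(12)=-64379512, f(13)=-229291032, f(14)=-816632120, f(15)=-2908478424; answer -2908478424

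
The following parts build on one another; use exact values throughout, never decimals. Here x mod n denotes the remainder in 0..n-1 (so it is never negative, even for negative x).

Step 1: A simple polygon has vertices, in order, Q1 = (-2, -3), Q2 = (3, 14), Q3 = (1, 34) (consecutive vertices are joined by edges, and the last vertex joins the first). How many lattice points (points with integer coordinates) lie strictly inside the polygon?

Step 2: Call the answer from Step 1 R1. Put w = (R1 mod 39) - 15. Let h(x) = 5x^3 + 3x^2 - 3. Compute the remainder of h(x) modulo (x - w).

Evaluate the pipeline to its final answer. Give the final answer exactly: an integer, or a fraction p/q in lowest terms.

Step 1: cross terms: (-2*14 - 3*-3)=-19, (3*34 - 1*14)=88, (1*-3 - -2*34)=65; twice the area = |134| = 134; area = 67; boundary points = 1 + 2 + 1 = 4; strictly interior points = area - boundary/2 + 1 = 66; answer 66
Step 2: R1 = 66; w = 12; remainder = value at the root: 5*(12)^3 + 3*(12)^2 - 3 = (8640) + (432) + (-3) = 9069; answer 9069

9069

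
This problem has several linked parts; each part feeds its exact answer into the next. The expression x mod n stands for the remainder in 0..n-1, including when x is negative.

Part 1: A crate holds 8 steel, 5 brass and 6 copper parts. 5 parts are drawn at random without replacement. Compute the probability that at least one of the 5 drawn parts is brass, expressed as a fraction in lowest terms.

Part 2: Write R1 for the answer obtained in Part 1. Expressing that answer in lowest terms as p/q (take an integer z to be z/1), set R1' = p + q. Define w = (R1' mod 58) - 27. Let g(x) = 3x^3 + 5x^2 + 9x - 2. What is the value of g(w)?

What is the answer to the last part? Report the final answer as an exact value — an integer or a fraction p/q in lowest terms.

-7380

Part 1: total draws C(19,5) = 11628; complement C(14,5) = 2002; favorable 11628 - 2002 = 9626; P = 4813/5814; answer 4813/5814
Part 2: R1 = 4813/5814; threaded value p + q = 10627; w = -14; 3*(-14)^3 + 5*(-14)^2 + 9*(-14)^1 - 2 = (-8232) + (980) + (-126) + (-2) = -7380; answer -7380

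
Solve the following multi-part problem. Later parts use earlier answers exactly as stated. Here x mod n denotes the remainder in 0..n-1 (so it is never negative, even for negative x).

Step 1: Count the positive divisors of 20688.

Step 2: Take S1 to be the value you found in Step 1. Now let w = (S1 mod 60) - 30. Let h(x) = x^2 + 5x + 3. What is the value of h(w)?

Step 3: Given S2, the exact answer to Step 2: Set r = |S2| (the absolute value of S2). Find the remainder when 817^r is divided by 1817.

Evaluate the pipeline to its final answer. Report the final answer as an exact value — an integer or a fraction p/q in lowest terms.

Step 1: 20688 = 2^4 * 3 * 431; number of divisors = (4+1) * (1+1) * (1+1) = 20; answer 20
Step 2: S1 = 20; w = -10; 1*(-10)^2 + 5*(-10)^1 + 3 = (100) + (-50) + (3) = 53; answer 53
Step 3: S2 = 53; r = 53; squarings mod 1817: 817^1=817, 817^2=650, 817^4=956, 817^8=1802, 817^16=225, 817^32=1566; 817^53 = 817^1 * 817^4 * 817^16 * 817^32 = 27 (mod 1817); answer 27

27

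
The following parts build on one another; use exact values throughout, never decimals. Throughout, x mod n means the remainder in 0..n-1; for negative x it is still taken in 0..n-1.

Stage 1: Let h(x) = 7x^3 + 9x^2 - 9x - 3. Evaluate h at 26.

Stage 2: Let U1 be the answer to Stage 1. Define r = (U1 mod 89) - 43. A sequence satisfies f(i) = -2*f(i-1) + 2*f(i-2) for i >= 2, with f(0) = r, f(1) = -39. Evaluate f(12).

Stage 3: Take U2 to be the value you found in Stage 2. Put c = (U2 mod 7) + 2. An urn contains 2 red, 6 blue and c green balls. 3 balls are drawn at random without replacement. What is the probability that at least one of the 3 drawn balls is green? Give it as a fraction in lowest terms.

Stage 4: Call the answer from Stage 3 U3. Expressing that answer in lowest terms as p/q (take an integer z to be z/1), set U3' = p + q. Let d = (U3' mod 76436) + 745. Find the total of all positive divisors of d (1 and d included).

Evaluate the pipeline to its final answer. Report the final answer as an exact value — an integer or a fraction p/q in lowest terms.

1020

Stage 1: 7*(26)^3 + 9*(26)^2 - 9*(26)^1 - 3 = (123032) + (6084) + (-234) + (-3) = 128879; answer 128879
Stage 2: U1 = 128879; r = -36; f(2) = -2*(-39) + 2*(-36) = 6; iterating: f(2)=6, f(3)=-90, f(4)=192, f(5)=-564, f(6)=1512, f(7)=-4152, f(8)=11328, f(9)=-30960, f(10)=84576, f(11)=-231072, f(12)=631296; answer 631296
Stage 3: U2 = 631296; c = 3; total draws C(11,3) = 165; complement C(8,3) = 56; favorable 165 - 56 = 109; P = 109/165; answer 109/165
Stage 4: U3 = 109/165; threaded value p + q = 274; d = 1019; 1019 is prime, so its only divisors are 1 and 1019; sigma = 1 + 1019 = 1020; answer 1020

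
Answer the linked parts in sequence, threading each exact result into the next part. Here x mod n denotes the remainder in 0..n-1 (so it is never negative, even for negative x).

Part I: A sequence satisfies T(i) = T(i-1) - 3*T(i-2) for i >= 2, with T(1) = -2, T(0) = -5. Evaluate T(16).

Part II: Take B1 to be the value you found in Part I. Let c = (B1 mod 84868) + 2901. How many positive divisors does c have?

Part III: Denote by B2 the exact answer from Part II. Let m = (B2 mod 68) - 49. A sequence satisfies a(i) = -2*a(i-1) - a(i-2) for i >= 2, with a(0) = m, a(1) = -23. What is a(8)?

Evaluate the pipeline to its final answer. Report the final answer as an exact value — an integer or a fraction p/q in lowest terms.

Part I: T(2) = 1*(-2) - 3*(-5) = 13; iterating: T(2)=13, T(3)=19, T(4)=-20, T(5)=-77, T(6)=-17, T(7)=214, T(8)=265, T(9)=-377, T(10)=-1172, T(11)=-41, T(12)=3475, T(13)=3598, T(14)=-6827, T(15)=-17621, T(16)=2860; answer 2860
Part II: B1 = 2860; c = 5761; 5761 = 7 * 823; number of divisors = (1+1) * (1+1) = 4; answer 4
Part III: B2 = 4; m = -45; a(2) = -2*(-23) - 1*(-45) = 91; iterating: a(2)=91, a(3)=-159, a(4)=227, a(5)=-295, a(6)=363, a(7)=-431, a(8)=499; answer 499

499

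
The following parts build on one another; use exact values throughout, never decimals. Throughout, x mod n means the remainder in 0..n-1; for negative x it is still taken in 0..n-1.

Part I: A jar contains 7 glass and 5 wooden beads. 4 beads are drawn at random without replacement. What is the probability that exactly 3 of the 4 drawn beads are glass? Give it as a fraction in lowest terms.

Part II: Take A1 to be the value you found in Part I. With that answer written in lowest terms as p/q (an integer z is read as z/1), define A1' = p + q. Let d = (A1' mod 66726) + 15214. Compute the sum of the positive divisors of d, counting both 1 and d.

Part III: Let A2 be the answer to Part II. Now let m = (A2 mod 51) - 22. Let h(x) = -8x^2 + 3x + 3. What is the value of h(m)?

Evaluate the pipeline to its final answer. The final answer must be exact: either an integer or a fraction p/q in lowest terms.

Part I: total draws C(12,4) = 495; favorable C(7,3)*C(5,1) = 175; P = 35/99; answer 35/99
Part II: A1 = 35/99; threaded value p + q = 134; d = 15348; 15348 = 2^2 * 3 * 1279; sigma = (1 + 2 + 4) * (1 + 3) * (1 + 1279) = 7 * 4 * 1280 = 35840; answer 35840
Part III: A2 = 35840; m = 16; -8*(16)^2 + 3*(16)^1 + 3 = (-2048) + (48) + (3) = -1997; answer -1997

-1997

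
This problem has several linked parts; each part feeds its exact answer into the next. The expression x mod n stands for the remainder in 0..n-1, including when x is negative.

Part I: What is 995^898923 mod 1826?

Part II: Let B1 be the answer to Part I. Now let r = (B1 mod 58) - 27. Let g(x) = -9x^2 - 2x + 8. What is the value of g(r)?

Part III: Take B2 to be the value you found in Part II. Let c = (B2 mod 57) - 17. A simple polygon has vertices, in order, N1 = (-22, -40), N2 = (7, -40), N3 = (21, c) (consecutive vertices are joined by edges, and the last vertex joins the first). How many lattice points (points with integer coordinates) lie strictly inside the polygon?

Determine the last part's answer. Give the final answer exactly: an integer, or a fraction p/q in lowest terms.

896

Part I: squarings mod 1826: 995^1=995, 995^2=333, 995^4=1329, 995^8=499, 995^16=665, 995^32=333, 995^64=1329, 995^128=499, 995^256=665, 995^512=333, 995^1024=1329, 995^2048=499, 995^4096=665, 995^8192=333, 995^16384=1329, 995^32768=499, 995^65536=665, 995^131072=333, 995^262144=1329, 995^524288=499; 995^898923 = 995^1 * 995^2 * 995^8 * 995^32 * 995^64 * 995^256 * 995^512 * 995^1024 * 995^4096 * 995^8192 * 995^32768 * 995^65536 * 995^262144 * 995^524288 = 829 (mod 1826); answer 829
Part II: B1 = 829; r = -10; -9*(-10)^2 - 2*(-10)^1 + 8 = (-900) + (20) + (8) = -872; answer -872
Part III: B2 = -872; c = 23; cross terms: (-22*-40 - 7*-40)=1160, (7*23 - 21*-40)=1001, (21*-40 - -22*23)=-334; twice the area = |1827| = 1827; area = 1827/2; boundary points = 29 + 7 + 1 = 37; strictly interior points = area - boundary/2 + 1 = 896; answer 896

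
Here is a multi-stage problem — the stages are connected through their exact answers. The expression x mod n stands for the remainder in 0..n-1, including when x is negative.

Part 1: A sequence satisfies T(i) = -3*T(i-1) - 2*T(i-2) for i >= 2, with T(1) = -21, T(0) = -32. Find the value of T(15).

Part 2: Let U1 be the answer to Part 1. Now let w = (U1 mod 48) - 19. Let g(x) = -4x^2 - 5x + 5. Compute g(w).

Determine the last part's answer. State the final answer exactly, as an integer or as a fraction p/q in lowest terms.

-21

Part 1: T(2) = -3*(-21) - 2*(-32) = 127; iterating: T(2)=127, T(3)=-339, T(4)=763, T(5)=-1611, T(6)=3307, T(7)=-6699, T(8)=13483, T(9)=-27051, T(10)=54187, T(11)=-108459, T(12)=217003, T(13)=-434091, T(14)=868267, T(15)=-1736619; answer -1736619
Part 2: U1 = -1736619; w = 2; -4*(2)^2 - 5*(2)^1 + 5 = (-16) + (-10) + (5) = -21; answer -21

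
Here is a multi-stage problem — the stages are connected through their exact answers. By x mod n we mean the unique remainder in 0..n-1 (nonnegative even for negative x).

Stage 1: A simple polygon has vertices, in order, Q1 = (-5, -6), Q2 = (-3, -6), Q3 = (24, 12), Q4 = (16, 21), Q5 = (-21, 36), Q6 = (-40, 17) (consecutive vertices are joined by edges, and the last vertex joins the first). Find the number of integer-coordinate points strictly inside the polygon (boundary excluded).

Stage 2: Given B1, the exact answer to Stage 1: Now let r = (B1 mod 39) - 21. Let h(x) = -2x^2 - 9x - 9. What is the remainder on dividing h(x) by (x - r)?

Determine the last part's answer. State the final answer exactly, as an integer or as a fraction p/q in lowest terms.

Stage 1: cross terms: (-5*-6 - -3*-6)=12, (-3*12 - 24*-6)=108, (24*21 - 16*12)=312, (16*36 - -21*21)=1017, (-21*17 - -40*36)=1083, (-40*-6 - -5*17)=325; twice the area = |2857| = 2857; area = 2857/2; boundary points = 2 + 9 + 1 + 1 + 19 + 1 = 33; strictly interior points = area - boundary/2 + 1 = 1413; answer 1413
Stage 2: B1 = 1413; r = -12; remainder = value at the root: -2*(-12)^2 - 9*(-12)^1 - 9 = (-288) + (108) + (-9) = -189; answer -189

-189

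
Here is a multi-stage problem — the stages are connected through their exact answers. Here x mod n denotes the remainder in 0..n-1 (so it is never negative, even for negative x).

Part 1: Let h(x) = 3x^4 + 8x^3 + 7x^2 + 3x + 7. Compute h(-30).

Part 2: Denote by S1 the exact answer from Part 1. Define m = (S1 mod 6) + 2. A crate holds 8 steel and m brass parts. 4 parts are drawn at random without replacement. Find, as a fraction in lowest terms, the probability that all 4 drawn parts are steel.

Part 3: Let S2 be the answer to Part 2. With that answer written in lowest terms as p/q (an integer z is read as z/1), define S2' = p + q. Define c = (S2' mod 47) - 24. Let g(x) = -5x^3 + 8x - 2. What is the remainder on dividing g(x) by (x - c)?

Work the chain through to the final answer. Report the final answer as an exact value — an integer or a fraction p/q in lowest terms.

-20354

Part 1: 3*(-30)^4 + 8*(-30)^3 + 7*(-30)^2 + 3*(-30)^1 + 7 = (2430000) + (-216000) + (6300) + (-90) + (7) = 2220217; answer 2220217
Part 2: S1 = 2220217; m = 3; total draws C(11,4) = 330; favorable C(8,4) = 70; P = 7/33; answer 7/33
Part 3: S2 = 7/33; threaded value p + q = 40; c = 16; remainder = value at the root: -5*(16)^3 + 8*(16)^1 - 2 = (-20480) + (128) + (-2) = -20354; answer -20354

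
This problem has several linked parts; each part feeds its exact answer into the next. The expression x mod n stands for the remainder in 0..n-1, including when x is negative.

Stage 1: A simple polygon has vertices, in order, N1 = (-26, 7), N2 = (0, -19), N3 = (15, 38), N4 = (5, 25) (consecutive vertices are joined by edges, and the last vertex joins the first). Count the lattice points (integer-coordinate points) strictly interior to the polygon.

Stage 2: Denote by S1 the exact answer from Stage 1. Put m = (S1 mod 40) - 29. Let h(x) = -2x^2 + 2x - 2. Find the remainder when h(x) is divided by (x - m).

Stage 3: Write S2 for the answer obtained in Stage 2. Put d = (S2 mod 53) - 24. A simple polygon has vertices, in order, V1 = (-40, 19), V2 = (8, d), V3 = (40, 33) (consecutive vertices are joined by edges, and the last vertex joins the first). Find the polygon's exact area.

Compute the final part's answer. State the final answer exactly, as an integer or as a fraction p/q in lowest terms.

Stage 1: cross terms: (-26*-19 - 0*7)=494, (0*38 - 15*-19)=285, (15*25 - 5*38)=185, (5*7 - -26*25)=685; twice the area = |1649| = 1649; area = 1649/2; boundary points = 26 + 3 + 1 + 1 = 31; strictly interior points = area - boundary/2 + 1 = 810; answer 810
Stage 2: S1 = 810; m = -19; remainder = value at the root: -2*(-19)^2 + 2*(-19)^1 - 2 = (-722) + (-38) + (-2) = -762; answer -762
Stage 3: S2 = -762; d = 9; cross terms: (-40*9 - 8*19)=-512, (8*33 - 40*9)=-96, (40*19 - -40*33)=2080; twice the area = |1472| = 1472; area = 736; answer 736

736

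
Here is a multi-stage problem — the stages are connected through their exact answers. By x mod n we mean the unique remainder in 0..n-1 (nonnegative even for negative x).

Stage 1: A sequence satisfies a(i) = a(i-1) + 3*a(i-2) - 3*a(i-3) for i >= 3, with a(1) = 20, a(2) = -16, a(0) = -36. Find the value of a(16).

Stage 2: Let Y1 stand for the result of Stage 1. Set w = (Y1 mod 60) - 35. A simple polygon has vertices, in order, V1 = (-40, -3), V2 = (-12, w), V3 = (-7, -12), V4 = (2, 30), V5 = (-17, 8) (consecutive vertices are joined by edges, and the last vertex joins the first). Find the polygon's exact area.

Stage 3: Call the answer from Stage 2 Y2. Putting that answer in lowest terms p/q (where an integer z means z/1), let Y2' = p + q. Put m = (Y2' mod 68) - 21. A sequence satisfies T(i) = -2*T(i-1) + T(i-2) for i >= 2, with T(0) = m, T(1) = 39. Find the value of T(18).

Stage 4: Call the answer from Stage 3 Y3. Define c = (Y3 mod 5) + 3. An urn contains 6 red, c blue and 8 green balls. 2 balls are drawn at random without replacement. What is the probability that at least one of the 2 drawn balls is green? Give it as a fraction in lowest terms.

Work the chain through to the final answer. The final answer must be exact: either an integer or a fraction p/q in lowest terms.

62/95

Stage 1: a(3) = 1*(-16) + 3*(20) - 3*(-36) = 152; iterating: a(3)=152, a(4)=44, a(5)=548, a(6)=224, a(7)=1736, a(8)=764, a(9)=5300, a(10)=2384, a(11)=15992, a(12)=7244, a(13)=48068, a(14)=21824, a(15)=144296, a(16)=65564; answer 65564
Stage 2: Y1 = 65564; w = 9; cross terms: (-40*9 - -12*-3)=-396, (-12*-12 - -7*9)=207, (-7*30 - 2*-12)=-186, (2*8 - -17*30)=526, (-17*-3 - -40*8)=371; twice the area = |522| = 522; area = 261; answer 261
Stage 3: Y2 = 261; threaded value p + q = 262; m = 37; T(2) = -2*(39) + 1*(37) = -41; iterating: T(2)=-41, T(3)=121, T(4)=-283, T(5)=687, T(6)=-1657, T(7)=4001, T(8)=-9659, T(9)=23319, T(10)=-56297, T(11)=135913, T(12)=-328123, T(13)=792159, T(14)=-1912441, T(15)=4617041, T(16)=-11146523, T(17)=26910087, T(18)=-64966697; answer -64966697
Stage 4: Y3 = -64966697; c = 6; total draws C(20,2) = 190; complement C(12,2) = 66; favorable 190 - 66 = 124; P = 62/95; answer 62/95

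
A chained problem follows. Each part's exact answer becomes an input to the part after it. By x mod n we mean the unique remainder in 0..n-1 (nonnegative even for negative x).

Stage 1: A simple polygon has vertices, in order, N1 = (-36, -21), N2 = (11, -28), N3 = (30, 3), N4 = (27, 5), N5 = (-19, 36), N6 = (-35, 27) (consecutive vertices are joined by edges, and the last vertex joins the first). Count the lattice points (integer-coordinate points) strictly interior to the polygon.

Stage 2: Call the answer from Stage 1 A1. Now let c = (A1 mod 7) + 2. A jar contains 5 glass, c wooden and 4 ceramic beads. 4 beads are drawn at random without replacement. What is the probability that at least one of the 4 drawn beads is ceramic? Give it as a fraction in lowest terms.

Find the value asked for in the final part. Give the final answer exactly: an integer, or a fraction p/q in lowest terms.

Stage 1: cross terms: (-36*-28 - 11*-21)=1239, (11*3 - 30*-28)=873, (30*5 - 27*3)=69, (27*36 - -19*5)=1067, (-19*27 - -35*36)=747, (-35*-21 - -36*27)=1707; twice the area = |5702| = 5702; area = 2851; boundary points = 1 + 1 + 1 + 1 + 1 + 1 = 6; strictly interior points = area - boundary/2 + 1 = 2849; answer 2849
Stage 2: A1 = 2849; c = 2; total draws C(11,4) = 330; complement C(7,4) = 35; favorable 330 - 35 = 295; P = 59/66; answer 59/66

59/66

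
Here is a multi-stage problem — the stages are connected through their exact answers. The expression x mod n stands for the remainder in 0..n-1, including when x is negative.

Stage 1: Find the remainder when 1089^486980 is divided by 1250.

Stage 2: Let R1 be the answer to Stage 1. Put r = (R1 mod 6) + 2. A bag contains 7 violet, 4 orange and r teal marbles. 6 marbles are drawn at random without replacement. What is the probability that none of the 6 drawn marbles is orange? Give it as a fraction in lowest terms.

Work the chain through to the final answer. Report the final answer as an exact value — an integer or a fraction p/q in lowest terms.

10/143

Stage 1: squarings mod 1250: 1089^1=1089, 1089^2=921, 1089^4=741, 1089^8=331, 1089^16=811, 1089^32=221, 1089^64=91, 1089^128=781, 1089^256=1211, 1089^512=271, 1089^1024=941, 1089^2048=481, 1089^4096=111, 1089^8192=1071, 1089^16384=791, 1089^32768=681, 1089^65536=11, 1089^131072=121, 1089^262144=891; 1089^486980 = 1089^4 * 1089^64 * 1089^512 * 1089^1024 * 1089^2048 * 1089^8192 * 1089^16384 * 1089^65536 * 1089^131072 * 1089^262144 = 301 (mod 1250); answer 301
Stage 2: R1 = 301; r = 3; total draws C(14,6) = 3003; favorable C(10,6) = 210; P = 10/143; answer 10/143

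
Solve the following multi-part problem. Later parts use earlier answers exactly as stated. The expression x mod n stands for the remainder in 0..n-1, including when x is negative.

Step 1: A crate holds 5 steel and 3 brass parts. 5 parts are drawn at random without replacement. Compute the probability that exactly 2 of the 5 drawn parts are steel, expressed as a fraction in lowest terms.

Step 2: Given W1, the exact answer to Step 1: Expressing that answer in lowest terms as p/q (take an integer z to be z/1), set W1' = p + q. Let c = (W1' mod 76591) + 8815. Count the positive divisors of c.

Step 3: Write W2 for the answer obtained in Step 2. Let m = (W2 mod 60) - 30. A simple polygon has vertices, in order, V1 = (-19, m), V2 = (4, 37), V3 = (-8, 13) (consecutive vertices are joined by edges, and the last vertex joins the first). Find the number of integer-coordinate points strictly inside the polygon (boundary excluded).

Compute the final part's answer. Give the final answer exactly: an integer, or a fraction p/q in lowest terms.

Step 1: total draws C(8,5) = 56; favorable C(5,2)*C(3,3) = 10; P = 5/28; answer 5/28
Step 2: W1 = 5/28; threaded value p + q = 33; c = 8848; 8848 = 2^4 * 7 * 79; number of divisors = (4+1) * (1+1) * (1+1) = 20; answer 20
Step 3: W2 = 20; m = -10; cross terms: (-19*37 - 4*-10)=-663, (4*13 - -8*37)=348, (-8*-10 - -19*13)=327; twice the area = |12| = 12; area = 6; boundary points = 1 + 12 + 1 = 14; strictly interior points = area - boundary/2 + 1 = 0; answer 0

0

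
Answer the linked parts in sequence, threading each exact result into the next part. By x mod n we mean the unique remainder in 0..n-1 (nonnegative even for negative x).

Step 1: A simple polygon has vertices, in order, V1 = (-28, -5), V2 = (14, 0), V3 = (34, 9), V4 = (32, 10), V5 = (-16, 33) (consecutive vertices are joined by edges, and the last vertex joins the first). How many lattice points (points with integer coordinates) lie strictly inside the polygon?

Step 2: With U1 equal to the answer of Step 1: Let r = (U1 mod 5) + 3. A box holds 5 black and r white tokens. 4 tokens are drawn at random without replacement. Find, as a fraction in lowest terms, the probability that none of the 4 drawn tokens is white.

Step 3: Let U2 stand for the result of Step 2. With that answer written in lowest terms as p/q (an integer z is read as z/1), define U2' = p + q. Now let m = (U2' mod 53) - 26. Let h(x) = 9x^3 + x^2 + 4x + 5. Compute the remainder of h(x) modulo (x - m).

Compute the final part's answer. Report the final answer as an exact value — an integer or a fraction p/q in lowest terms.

44579

Step 1: cross terms: (-28*0 - 14*-5)=70, (14*9 - 34*0)=126, (34*10 - 32*9)=52, (32*33 - -16*10)=1216, (-16*-5 - -28*33)=1004; twice the area = |2468| = 2468; area = 1234; boundary points = 1 + 1 + 1 + 1 + 2 = 6; strictly interior points = area - boundary/2 + 1 = 1232; answer 1232
Step 2: U1 = 1232; r = 5; total draws C(10,4) = 210; favorable C(5,4) = 5; P = 1/42; answer 1/42
Step 3: U2 = 1/42; threaded value p + q = 43; m = 17; remainder = value at the root: 9*(17)^3 + 1*(17)^2 + 4*(17)^1 + 5 = (44217) + (289) + (68) + (5) = 44579; answer 44579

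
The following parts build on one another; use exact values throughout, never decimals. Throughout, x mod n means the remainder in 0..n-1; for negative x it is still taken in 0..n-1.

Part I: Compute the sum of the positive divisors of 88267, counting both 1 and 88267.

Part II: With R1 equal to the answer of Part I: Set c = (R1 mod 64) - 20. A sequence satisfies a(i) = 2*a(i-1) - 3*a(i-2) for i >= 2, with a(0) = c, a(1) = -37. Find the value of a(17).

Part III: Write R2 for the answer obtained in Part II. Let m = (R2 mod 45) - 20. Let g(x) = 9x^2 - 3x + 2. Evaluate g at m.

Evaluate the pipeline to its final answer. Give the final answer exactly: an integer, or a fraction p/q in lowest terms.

Part I: 88267 = 61 * 1447; sigma = (1 + 61) * (1 + 1447) = 62 * 1448 = 89776; answer 89776
Part II: R1 = 89776; c = 28; a(2) = 2*(-37) - 3*(28) = -158; iterating: a(2)=-158, a(3)=-205, a(4)=64, a(5)=743, a(6)=1294, a(7)=359, a(8)=-3164, a(9)=-7405, a(10)=-5318, a(11)=11579, a(12)=39112, a(13)=43487, a(14)=-30362, a(15)=-191185, a(16)=-291284, a(17)=-9013; answer -9013
Part III: R2 = -9013; m = 12; 9*(12)^2 - 3*(12)^1 + 2 = (1296) + (-36) + (2) = 1262; answer 1262

1262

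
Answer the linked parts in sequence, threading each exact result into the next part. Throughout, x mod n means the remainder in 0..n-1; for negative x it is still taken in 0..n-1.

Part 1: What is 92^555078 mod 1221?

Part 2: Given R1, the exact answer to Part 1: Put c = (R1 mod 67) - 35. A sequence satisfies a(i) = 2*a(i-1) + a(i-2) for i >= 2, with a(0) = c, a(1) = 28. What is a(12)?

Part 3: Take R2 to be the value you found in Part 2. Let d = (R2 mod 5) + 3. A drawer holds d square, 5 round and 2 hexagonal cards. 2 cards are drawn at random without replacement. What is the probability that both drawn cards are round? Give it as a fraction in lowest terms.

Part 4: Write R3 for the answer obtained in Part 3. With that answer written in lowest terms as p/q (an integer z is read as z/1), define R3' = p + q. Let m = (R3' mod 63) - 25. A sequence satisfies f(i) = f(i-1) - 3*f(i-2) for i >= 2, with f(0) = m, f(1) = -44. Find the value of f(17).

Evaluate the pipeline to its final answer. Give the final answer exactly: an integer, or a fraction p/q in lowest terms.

-233489

Part 1: squarings mod 1221: 92^1=92, 92^2=1138, 92^4=784, 92^8=493, 92^16=70, 92^32=16, 92^64=256, 92^128=823, 92^256=895, 92^512=49, 92^1024=1180, 92^2048=460, 92^4096=367, 92^8192=379, 92^16384=784, 92^32768=493, 92^65536=70, 92^131072=16, 92^262144=256, 92^524288=823; 92^555078 = 92^2 * 92^4 * 92^64 * 92^2048 * 92^4096 * 92^8192 * 92^16384 * 92^524288 = 64 (mod 1221); answer 64
Part 2: R1 = 64; c = 29; a(2) = 2*(28) + 1*(29) = 85; iterating: a(2)=85, a(3)=198, a(4)=481, a(5)=1160, a(6)=2801, a(7)=6762, a(8)=16325, a(9)=39412, a(10)=95149, a(11)=229710, a(12)=554569; answer 554569
Part 3: R2 = 554569; d = 7; total draws C(14,2) = 91; favorable C(5,2) = 10; P = 10/91; answer 10/91
Part 4: R3 = 10/91; threaded value p + q = 101; m = 13; f(2) = 1*(-44) - 3*(13) = -83; iterating: f(2)=-83, f(3)=49, f(4)=298, f(5)=151, f(6)=-743, f(7)=-1196, f(8)=1033, f(9)=4621, f(10)=1522, f(11)=-12341, f(12)=-16907, f(13)=20116, f(14)=70837, f(15)=10489, f(16)=-202022, f(17)=-233489; answer -233489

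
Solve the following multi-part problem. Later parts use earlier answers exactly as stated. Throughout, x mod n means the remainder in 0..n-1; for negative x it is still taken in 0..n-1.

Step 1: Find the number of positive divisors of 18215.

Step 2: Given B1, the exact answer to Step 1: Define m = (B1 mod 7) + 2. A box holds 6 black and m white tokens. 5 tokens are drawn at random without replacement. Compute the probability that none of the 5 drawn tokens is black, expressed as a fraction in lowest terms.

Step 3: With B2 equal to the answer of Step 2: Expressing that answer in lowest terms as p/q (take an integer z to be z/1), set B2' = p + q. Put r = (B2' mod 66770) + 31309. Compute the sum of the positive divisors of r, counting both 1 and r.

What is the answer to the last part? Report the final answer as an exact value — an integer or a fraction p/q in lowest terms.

Step 1: 18215 = 5 * 3643; number of divisors = (1+1) * (1+1) = 4; answer 4
Step 2: B1 = 4; m = 6; total draws C(12,5) = 792; favorable C(6,5) = 6; P = 1/132; answer 1/132
Step 3: B2 = 1/132; threaded value p + q = 133; r = 31442; 31442 = 2 * 79 * 199; sigma = (1 + 2) * (1 + 79) * (1 + 199) = 3 * 80 * 200 = 48000; answer 48000

48000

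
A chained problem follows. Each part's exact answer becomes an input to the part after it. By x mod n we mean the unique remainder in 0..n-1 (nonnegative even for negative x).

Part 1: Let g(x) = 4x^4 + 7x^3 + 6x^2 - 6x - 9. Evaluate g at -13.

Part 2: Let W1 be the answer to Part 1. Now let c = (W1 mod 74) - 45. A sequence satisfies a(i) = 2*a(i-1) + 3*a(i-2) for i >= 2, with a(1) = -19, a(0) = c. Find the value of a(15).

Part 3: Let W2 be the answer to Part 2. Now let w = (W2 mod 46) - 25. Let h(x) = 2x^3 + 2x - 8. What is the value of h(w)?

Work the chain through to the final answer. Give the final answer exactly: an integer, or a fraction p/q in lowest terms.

3472

Part 1: 4*(-13)^4 + 7*(-13)^3 + 6*(-13)^2 - 6*(-13)^1 - 9 = (114244) + (-15379) + (1014) + (78) + (-9) = 99948; answer 99948
Part 2: W1 = 99948; c = 3; a(2) = 2*(-19) + 3*(3) = -29; iterating: a(2)=-29, a(3)=-115, a(4)=-317, a(5)=-979, a(6)=-2909, a(7)=-8755, a(8)=-26237, a(9)=-78739, a(10)=-236189, a(11)=-708595, a(12)=-2125757, a(13)=-6377299, a(14)=-19131869, a(15)=-57395635; answer -57395635
Part 3: W2 = -57395635; w = 12; 2*(12)^3 + 2*(12)^1 - 8 = (3456) + (24) + (-8) = 3472; answer 3472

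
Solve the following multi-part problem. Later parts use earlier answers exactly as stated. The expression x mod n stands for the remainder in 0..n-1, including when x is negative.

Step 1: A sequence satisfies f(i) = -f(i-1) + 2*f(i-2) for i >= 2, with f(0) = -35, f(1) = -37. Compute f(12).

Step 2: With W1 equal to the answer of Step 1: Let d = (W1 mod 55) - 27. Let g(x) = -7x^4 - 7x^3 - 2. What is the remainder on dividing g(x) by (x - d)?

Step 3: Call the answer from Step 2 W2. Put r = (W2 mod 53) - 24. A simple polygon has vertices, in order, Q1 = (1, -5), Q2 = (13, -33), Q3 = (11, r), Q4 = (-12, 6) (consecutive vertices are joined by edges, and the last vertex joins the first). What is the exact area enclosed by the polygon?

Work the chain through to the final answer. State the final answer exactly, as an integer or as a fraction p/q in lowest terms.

Step 1: f(2) = -1*(-37) + 2*(-35) = -33; iterating: f(2)=-33, f(3)=-41, f(4)=-25, f(5)=-57, f(6)=7, f(7)=-121, f(8)=135, f(9)=-377, f(10)=647, f(11)=-1401, f(12)=2695; answer 2695
Step 2: W1 = 2695; d = -27; remainder = value at the root: -7*(-27)^4 - 7*(-27)^3 - 2 = (-3720087) + (137781) + (-2) = -3582308; answer -3582308
Step 3: W2 = -3582308; r = -9; cross terms: (1*-33 - 13*-5)=32, (13*-9 - 11*-33)=246, (11*6 - -12*-9)=-42, (-12*-5 - 1*6)=54; twice the area = |290| = 290; area = 145; answer 145

145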